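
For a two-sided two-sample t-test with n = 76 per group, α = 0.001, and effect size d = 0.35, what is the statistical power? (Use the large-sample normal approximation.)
Power ≈ 0.13

Power calculation (two-sample t-test, normal approximation):
z_β = d · √(n/2) - z_{α/2}
z_β = 0.35 · √(76/2) - 3.291
z_β = 0.35 · 6.164 - 3.291
z_β = -1.133

Power = Φ(z_β) = Φ(-1.133) ≈ 0.129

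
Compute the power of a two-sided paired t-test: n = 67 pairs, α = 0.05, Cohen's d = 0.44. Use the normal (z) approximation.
Power ≈ 0.95

Power calculation (paired t-test, normal approximation):
z_β = d · √n - z_{α/2}
z_β = 0.44 · √67 - 1.960
z_β = 0.44 · 8.185 - 1.960
z_β = 1.642

Power = Φ(z_β) = Φ(1.642) ≈ 0.950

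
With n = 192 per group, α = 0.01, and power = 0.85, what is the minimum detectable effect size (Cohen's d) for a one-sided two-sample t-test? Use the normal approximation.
d ≈ 0.34

Minimum detectable effect (two-sample t-test, normal approximation):
d = (z_α + z_β) / √(n/2)
d = (2.326 + 1.036) / √(192/2)
d = 3.363 / 9.798
d ≈ 0.34

By Cohen's convention (0.2 small / 0.5 medium / 0.8 large): small effect.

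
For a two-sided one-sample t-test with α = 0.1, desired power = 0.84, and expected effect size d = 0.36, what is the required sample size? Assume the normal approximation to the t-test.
n = 54

Sample size formula (one-sample t-test, normal approximation):
n = ((z_{α/2} + z_β) / d)²

z_{α/2} = 1.645 (for α = 0.1, two-sided)
z_β = 0.994 (for power = 0.84)
d = 0.36

n = ((1.645 + 0.994) / 0.36)²
n = (7.331)²
n ≈ 53.74
Round up to the next whole number: n = 54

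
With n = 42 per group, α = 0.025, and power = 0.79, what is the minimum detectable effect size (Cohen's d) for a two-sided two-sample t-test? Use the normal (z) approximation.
d ≈ 0.67

Minimum detectable effect (two-sample t-test, normal approximation):
d = (z_{α/2} + z_β) / √(n/2)
d = (2.241 + 0.806) / √(42/2)
d = 3.048 / 4.583
d ≈ 0.67

By Cohen's convention (0.2 small / 0.5 medium / 0.8 large): medium effect.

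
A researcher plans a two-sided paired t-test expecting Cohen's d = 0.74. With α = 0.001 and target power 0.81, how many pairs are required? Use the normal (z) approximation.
n = 32 pairs

Sample size formula (paired t-test, normal approximation):
n = ((z_{α/2} + z_β) / d)²

z_{α/2} = 3.291 (for α = 0.001, two-sided)
z_β = 0.878 (for power = 0.81)
d = 0.74

n = ((3.291 + 0.878) / 0.74)²
n = (5.634)²
n ≈ 31.74
Round up to the next whole number: n = 32 pairs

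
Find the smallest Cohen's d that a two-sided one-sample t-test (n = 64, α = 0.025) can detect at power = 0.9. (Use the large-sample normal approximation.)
d ≈ 0.44

Minimum detectable effect (one-sample t-test, normal approximation):
d = (z_{α/2} + z_β) / √n
d = (2.241 + 1.282) / √64
d = 3.523 / 8.000
d ≈ 0.44

By Cohen's convention (0.2 small / 0.5 medium / 0.8 large): small effect.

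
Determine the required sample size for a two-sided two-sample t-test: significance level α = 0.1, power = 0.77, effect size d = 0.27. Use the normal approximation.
n = 156 per group

Sample size formula (two-sample t-test, normal approximation):
n = 2 · ((z_{α/2} + z_β) / d)²

z_{α/2} = 1.645 (for α = 0.1, two-sided)
z_β = 0.739 (for power = 0.77)
d = 0.27

n = 2 · ((1.645 + 0.739) / 0.27)²
n = 2 · (8.830)²
n ≈ 155.94
Round up to the next whole number: n = 156 per group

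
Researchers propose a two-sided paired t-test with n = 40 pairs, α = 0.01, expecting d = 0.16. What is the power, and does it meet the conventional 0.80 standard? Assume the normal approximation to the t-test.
Power ≈ 0.06; the study is underpowered (power < 0.80)

Power calculation (paired t-test, normal approximation):
z_β = d · √n - z_{α/2}
z_β = 0.16 · √40 - 2.576
z_β = 0.16 · 6.325 - 2.576
z_β = -1.564

Power = Φ(z_β) = Φ(-1.564) ≈ 0.059

Effect size d = 0.16 is very small by Cohen's convention (0.2/0.5/0.8).

Threshold: power ≥ 0.80 is conventionally adequate.
Power ≈ 0.06 → the study is underpowered (power < 0.80).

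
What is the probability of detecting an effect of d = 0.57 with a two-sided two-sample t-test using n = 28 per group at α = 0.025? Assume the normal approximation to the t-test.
Power ≈ 0.46

Power calculation (two-sample t-test, normal approximation):
z_β = d · √(n/2) - z_{α/2}
z_β = 0.57 · √(28/2) - 2.241
z_β = 0.57 · 3.742 - 2.241
z_β = -0.109

Power = Φ(z_β) = Φ(-0.109) ≈ 0.457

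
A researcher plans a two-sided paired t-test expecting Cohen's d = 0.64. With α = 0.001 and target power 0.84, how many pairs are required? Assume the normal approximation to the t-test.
n = 45 pairs

Sample size formula (paired t-test, normal approximation):
n = ((z_{α/2} + z_β) / d)²

z_{α/2} = 3.291 (for α = 0.001, two-sided)
z_β = 0.994 (for power = 0.84)
d = 0.64

n = ((3.291 + 0.994) / 0.64)²
n = (6.695)²
n ≈ 44.82
Round up to the next whole number: n = 45 pairs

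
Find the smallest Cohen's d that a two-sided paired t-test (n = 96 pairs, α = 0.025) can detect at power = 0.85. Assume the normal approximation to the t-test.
d ≈ 0.33

Minimum detectable effect (paired t-test, normal approximation):
d = (z_{α/2} + z_β) / √n
d = (2.241 + 1.036) / √96
d = 3.278 / 9.798
d ≈ 0.33

By Cohen's convention (0.2 small / 0.5 medium / 0.8 large): small effect.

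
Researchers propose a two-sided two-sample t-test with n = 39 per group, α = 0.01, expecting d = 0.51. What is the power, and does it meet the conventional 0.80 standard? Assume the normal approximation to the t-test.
Power ≈ 0.37; the study is underpowered (power < 0.80)

Power calculation (two-sample t-test, normal approximation):
z_β = d · √(n/2) - z_{α/2}
z_β = 0.51 · √(39/2) - 2.576
z_β = 0.51 · 4.416 - 2.576
z_β = -0.324

Power = Φ(z_β) = Φ(-0.324) ≈ 0.373

Effect size d = 0.51 is medium by Cohen's convention (0.2/0.5/0.8).

Threshold: power ≥ 0.80 is conventionally adequate.
Power ≈ 0.37 → the study is underpowered (power < 0.80).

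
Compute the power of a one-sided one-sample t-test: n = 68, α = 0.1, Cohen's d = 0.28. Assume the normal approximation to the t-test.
Power ≈ 0.85

Power calculation (one-sample t-test, normal approximation):
z_β = d · √n - z_α
z_β = 0.28 · √68 - 1.282
z_β = 0.28 · 8.246 - 1.282
z_β = 1.027

Power = Φ(z_β) = Φ(1.027) ≈ 0.848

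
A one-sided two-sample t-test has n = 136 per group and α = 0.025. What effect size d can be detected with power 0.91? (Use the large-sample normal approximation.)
d ≈ 0.40

Minimum detectable effect (two-sample t-test, normal approximation):
d = (z_α + z_β) / √(n/2)
d = (1.960 + 1.341) / √(136/2)
d = 3.301 / 8.246
d ≈ 0.40

By Cohen's convention (0.2 small / 0.5 medium / 0.8 large): small effect.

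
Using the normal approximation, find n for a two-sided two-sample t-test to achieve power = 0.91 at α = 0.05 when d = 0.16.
n = 852 per group

Sample size formula (two-sample t-test, normal approximation):
n = 2 · ((z_{α/2} + z_β) / d)²

z_{α/2} = 1.960 (for α = 0.05, two-sided)
z_β = 1.341 (for power = 0.91)
d = 0.16

n = 2 · ((1.960 + 1.341) / 0.16)²
n = 2 · (20.631)²
n ≈ 851.28
Round up to the next whole number: n = 852 per group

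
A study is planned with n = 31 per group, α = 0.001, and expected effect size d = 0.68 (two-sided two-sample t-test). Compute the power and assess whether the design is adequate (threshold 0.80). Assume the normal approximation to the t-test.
Power ≈ 0.27; the study is underpowered (power < 0.80)

Power calculation (two-sample t-test, normal approximation):
z_β = d · √(n/2) - z_{α/2}
z_β = 0.68 · √(31/2) - 3.291
z_β = 0.68 · 3.937 - 3.291
z_β = -0.613

Power = Φ(z_β) = Φ(-0.613) ≈ 0.270

Effect size d = 0.68 is medium by Cohen's convention (0.2/0.5/0.8).

Threshold: power ≥ 0.80 is conventionally adequate.
Power ≈ 0.27 → the study is underpowered (power < 0.80).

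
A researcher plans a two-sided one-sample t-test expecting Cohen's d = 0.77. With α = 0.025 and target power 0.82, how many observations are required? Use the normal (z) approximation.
n = 17

Sample size formula (one-sample t-test, normal approximation):
n = ((z_{α/2} + z_β) / d)²

z_{α/2} = 2.241 (for α = 0.025, two-sided)
z_β = 0.915 (for power = 0.82)
d = 0.77

n = ((2.241 + 0.915) / 0.77)²
n = (4.099)²
n ≈ 16.80
Round up to the next whole number: n = 17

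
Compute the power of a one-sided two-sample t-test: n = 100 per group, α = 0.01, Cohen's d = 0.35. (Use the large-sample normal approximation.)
Power ≈ 0.56

Power calculation (two-sample t-test, normal approximation):
z_β = d · √(n/2) - z_α
z_β = 0.35 · √(100/2) - 2.326
z_β = 0.35 · 7.071 - 2.326
z_β = 0.149

Power = Φ(z_β) = Φ(0.149) ≈ 0.559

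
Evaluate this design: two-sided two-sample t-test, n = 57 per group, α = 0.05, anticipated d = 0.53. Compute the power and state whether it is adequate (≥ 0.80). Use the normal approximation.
Power ≈ 0.81; the study is adequately powered (power ≥ 0.80)

Power calculation (two-sample t-test, normal approximation):
z_β = d · √(n/2) - z_{α/2}
z_β = 0.53 · √(57/2) - 1.960
z_β = 0.53 · 5.339 - 1.960
z_β = 0.869

Power = Φ(z_β) = Φ(0.869) ≈ 0.808

Effect size d = 0.53 is medium by Cohen's convention (0.2/0.5/0.8).

Threshold: power ≥ 0.80 is conventionally adequate.
Power ≈ 0.81 → the study is adequately powered (power ≥ 0.80).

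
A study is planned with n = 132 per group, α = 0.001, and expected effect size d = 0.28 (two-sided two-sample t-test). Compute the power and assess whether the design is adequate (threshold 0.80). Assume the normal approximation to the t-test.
Power ≈ 0.15; the study is underpowered (power < 0.80)

Power calculation (two-sample t-test, normal approximation):
z_β = d · √(n/2) - z_{α/2}
z_β = 0.28 · √(132/2) - 3.291
z_β = 0.28 · 8.124 - 3.291
z_β = -1.016

Power = Φ(z_β) = Φ(-1.016) ≈ 0.155

Effect size d = 0.28 is small by Cohen's convention (0.2/0.5/0.8).

Threshold: power ≥ 0.80 is conventionally adequate.
Power ≈ 0.15 → the study is underpowered (power < 0.80).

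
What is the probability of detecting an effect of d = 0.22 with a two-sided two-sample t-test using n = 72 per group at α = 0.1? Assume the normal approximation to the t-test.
Power ≈ 0.37

Power calculation (two-sample t-test, normal approximation):
z_β = d · √(n/2) - z_{α/2}
z_β = 0.22 · √(72/2) - 1.645
z_β = 0.22 · 6.000 - 1.645
z_β = -0.325

Power = Φ(z_β) = Φ(-0.325) ≈ 0.373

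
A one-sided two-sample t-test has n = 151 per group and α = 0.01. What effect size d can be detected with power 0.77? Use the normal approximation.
d ≈ 0.35

Minimum detectable effect (two-sample t-test, normal approximation):
d = (z_α + z_β) / √(n/2)
d = (2.326 + 0.739) / √(151/2)
d = 3.065 / 8.689
d ≈ 0.35

By Cohen's convention (0.2 small / 0.5 medium / 0.8 large): small effect.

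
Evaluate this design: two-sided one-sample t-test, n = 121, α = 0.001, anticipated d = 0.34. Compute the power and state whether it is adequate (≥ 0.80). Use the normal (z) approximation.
Power ≈ 0.67; the study is underpowered (power < 0.80)

Power calculation (one-sample t-test, normal approximation):
z_β = d · √n - z_{α/2}
z_β = 0.34 · √121 - 3.291
z_β = 0.34 · 11.000 - 3.291
z_β = 0.449

Power = Φ(z_β) = Φ(0.449) ≈ 0.673

Effect size d = 0.34 is small by Cohen's convention (0.2/0.5/0.8).

Threshold: power ≥ 0.80 is conventionally adequate.
Power ≈ 0.67 → the study is underpowered (power < 0.80).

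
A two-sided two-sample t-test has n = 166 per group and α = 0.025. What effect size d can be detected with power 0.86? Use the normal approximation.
d ≈ 0.36

Minimum detectable effect (two-sample t-test, normal approximation):
d = (z_{α/2} + z_β) / √(n/2)
d = (2.241 + 1.080) / √(166/2)
d = 3.322 / 9.110
d ≈ 0.36

By Cohen's convention (0.2 small / 0.5 medium / 0.8 large): small effect.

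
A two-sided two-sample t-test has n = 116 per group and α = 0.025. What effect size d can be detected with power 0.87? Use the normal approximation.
d ≈ 0.44

Minimum detectable effect (two-sample t-test, normal approximation):
d = (z_{α/2} + z_β) / √(n/2)
d = (2.241 + 1.126) / √(116/2)
d = 3.368 / 7.616
d ≈ 0.44

By Cohen's convention (0.2 small / 0.5 medium / 0.8 large): small effect.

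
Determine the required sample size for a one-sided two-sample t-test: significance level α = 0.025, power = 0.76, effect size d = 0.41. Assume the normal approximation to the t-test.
n = 85 per group

Sample size formula (two-sample t-test, normal approximation):
n = 2 · ((z_α + z_β) / d)²

z_α = 1.960 (for α = 0.025, one-sided)
z_β = 0.706 (for power = 0.76)
d = 0.41

n = 2 · ((1.960 + 0.706) / 0.41)²
n = 2 · (6.502)²
n ≈ 84.55
Round up to the next whole number: n = 85 per group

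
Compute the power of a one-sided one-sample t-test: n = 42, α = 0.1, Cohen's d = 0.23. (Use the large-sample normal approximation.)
Power ≈ 0.58

Power calculation (one-sample t-test, normal approximation):
z_β = d · √n - z_α
z_β = 0.23 · √42 - 1.282
z_β = 0.23 · 6.481 - 1.282
z_β = 0.209

Power = Φ(z_β) = Φ(0.209) ≈ 0.583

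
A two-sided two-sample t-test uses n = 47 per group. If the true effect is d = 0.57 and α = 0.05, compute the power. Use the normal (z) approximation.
Power ≈ 0.79

Power calculation (two-sample t-test, normal approximation):
z_β = d · √(n/2) - z_{α/2}
z_β = 0.57 · √(47/2) - 1.960
z_β = 0.57 · 4.848 - 1.960
z_β = 0.803

Power = Φ(z_β) = Φ(0.803) ≈ 0.789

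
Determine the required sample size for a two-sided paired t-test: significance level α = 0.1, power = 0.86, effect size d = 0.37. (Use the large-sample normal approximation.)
n = 55 pairs

Sample size formula (paired t-test, normal approximation):
n = ((z_{α/2} + z_β) / d)²

z_{α/2} = 1.645 (for α = 0.1, two-sided)
z_β = 1.080 (for power = 0.86)
d = 0.37

n = ((1.645 + 1.080) / 0.37)²
n = (7.365)²
n ≈ 54.24
Round up to the next whole number: n = 55 pairs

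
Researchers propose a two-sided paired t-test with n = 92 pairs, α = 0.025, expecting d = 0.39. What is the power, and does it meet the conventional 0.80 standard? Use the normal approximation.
Power ≈ 0.93; the study is adequately powered (power ≥ 0.80)

Power calculation (paired t-test, normal approximation):
z_β = d · √n - z_{α/2}
z_β = 0.39 · √92 - 2.241
z_β = 0.39 · 9.592 - 2.241
z_β = 1.499

Power = Φ(z_β) = Φ(1.499) ≈ 0.933

Effect size d = 0.39 is small by Cohen's convention (0.2/0.5/0.8).

Threshold: power ≥ 0.80 is conventionally adequate.
Power ≈ 0.93 → the study is adequately powered (power ≥ 0.80).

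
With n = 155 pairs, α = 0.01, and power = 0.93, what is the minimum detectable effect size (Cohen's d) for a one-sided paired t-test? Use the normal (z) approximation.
d ≈ 0.31

Minimum detectable effect (paired t-test, normal approximation):
d = (z_α + z_β) / √n
d = (2.326 + 1.476) / √155
d = 3.802 / 12.450
d ≈ 0.31

By Cohen's convention (0.2 small / 0.5 medium / 0.8 large): small effect.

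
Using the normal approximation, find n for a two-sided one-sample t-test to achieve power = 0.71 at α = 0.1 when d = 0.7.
n = 10

Sample size formula (one-sample t-test, normal approximation):
n = ((z_{α/2} + z_β) / d)²

z_{α/2} = 1.645 (for α = 0.1, two-sided)
z_β = 0.553 (for power = 0.71)
d = 0.7

n = ((1.645 + 0.553) / 0.7)²
n = (3.140)²
n ≈ 9.86
Round up to the next whole number: n = 10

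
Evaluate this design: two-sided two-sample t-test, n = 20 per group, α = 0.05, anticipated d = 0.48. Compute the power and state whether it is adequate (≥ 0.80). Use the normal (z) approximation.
Power ≈ 0.33; the study is underpowered (power < 0.80)

Power calculation (two-sample t-test, normal approximation):
z_β = d · √(n/2) - z_{α/2}
z_β = 0.48 · √(20/2) - 1.960
z_β = 0.48 · 3.162 - 1.960
z_β = -0.442

Power = Φ(z_β) = Φ(-0.442) ≈ 0.329

Effect size d = 0.48 is small by Cohen's convention (0.2/0.5/0.8).

Threshold: power ≥ 0.80 is conventionally adequate.
Power ≈ 0.33 → the study is underpowered (power < 0.80).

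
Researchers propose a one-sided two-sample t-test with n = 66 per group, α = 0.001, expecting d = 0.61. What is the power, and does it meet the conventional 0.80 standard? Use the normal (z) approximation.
Power ≈ 0.66; the study is underpowered (power < 0.80)

Power calculation (two-sample t-test, normal approximation):
z_β = d · √(n/2) - z_α
z_β = 0.61 · √(66/2) - 3.090
z_β = 0.61 · 5.745 - 3.090
z_β = 0.414

Power = Φ(z_β) = Φ(0.414) ≈ 0.661

Effect size d = 0.61 is medium by Cohen's convention (0.2/0.5/0.8).

Threshold: power ≥ 0.80 is conventionally adequate.
Power ≈ 0.66 → the study is underpowered (power < 0.80).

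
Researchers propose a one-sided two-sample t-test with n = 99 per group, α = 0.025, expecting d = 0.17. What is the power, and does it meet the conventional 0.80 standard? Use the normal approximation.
Power ≈ 0.22; the study is underpowered (power < 0.80)

Power calculation (two-sample t-test, normal approximation):
z_β = d · √(n/2) - z_α
z_β = 0.17 · √(99/2) - 1.960
z_β = 0.17 · 7.036 - 1.960
z_β = -0.764

Power = Φ(z_β) = Φ(-0.764) ≈ 0.222

Effect size d = 0.17 is very small by Cohen's convention (0.2/0.5/0.8).

Threshold: power ≥ 0.80 is conventionally adequate.
Power ≈ 0.22 → the study is underpowered (power < 0.80).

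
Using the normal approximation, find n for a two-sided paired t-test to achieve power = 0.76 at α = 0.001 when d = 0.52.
n = 60 pairs

Sample size formula (paired t-test, normal approximation):
n = ((z_{α/2} + z_β) / d)²

z_{α/2} = 3.291 (for α = 0.001, two-sided)
z_β = 0.706 (for power = 0.76)
d = 0.52

n = ((3.291 + 0.706) / 0.52)²
n = (7.687)²
n ≈ 59.09
Round up to the next whole number: n = 60 pairs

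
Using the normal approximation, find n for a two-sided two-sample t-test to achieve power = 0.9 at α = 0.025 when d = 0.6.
n = 69 per group

Sample size formula (two-sample t-test, normal approximation):
n = 2 · ((z_{α/2} + z_β) / d)²

z_{α/2} = 2.241 (for α = 0.025, two-sided)
z_β = 1.282 (for power = 0.9)
d = 0.6

n = 2 · ((2.241 + 1.282) / 0.6)²
n = 2 · (5.872)²
n ≈ 68.96
Round up to the next whole number: n = 69 per group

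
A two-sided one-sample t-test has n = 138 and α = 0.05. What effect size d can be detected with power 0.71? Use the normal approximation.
d ≈ 0.21

Minimum detectable effect (one-sample t-test, normal approximation):
d = (z_{α/2} + z_β) / √n
d = (1.960 + 0.553) / √138
d = 2.513 / 11.747
d ≈ 0.21

By Cohen's convention (0.2 small / 0.5 medium / 0.8 large): small effect.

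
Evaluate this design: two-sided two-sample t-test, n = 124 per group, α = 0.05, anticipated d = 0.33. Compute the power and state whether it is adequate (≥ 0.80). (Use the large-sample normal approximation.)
Power ≈ 0.74; the study is underpowered (power < 0.80)

Power calculation (two-sample t-test, normal approximation):
z_β = d · √(n/2) - z_{α/2}
z_β = 0.33 · √(124/2) - 1.960
z_β = 0.33 · 7.874 - 1.960
z_β = 0.638

Power = Φ(z_β) = Φ(0.638) ≈ 0.738

Effect size d = 0.33 is small by Cohen's convention (0.2/0.5/0.8).

Threshold: power ≥ 0.80 is conventionally adequate.
Power ≈ 0.74 → the study is underpowered (power < 0.80).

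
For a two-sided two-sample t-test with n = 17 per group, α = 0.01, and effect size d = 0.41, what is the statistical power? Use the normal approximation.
Power ≈ 0.08

Power calculation (two-sample t-test, normal approximation):
z_β = d · √(n/2) - z_{α/2}
z_β = 0.41 · √(17/2) - 2.576
z_β = 0.41 · 2.915 - 2.576
z_β = -1.380

Power = Φ(z_β) = Φ(-1.380) ≈ 0.084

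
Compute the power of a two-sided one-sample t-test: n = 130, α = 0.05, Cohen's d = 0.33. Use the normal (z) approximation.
Power ≈ 0.96

Power calculation (one-sample t-test, normal approximation):
z_β = d · √n - z_{α/2}
z_β = 0.33 · √130 - 1.960
z_β = 0.33 · 11.402 - 1.960
z_β = 1.803

Power = Φ(z_β) = Φ(1.803) ≈ 0.964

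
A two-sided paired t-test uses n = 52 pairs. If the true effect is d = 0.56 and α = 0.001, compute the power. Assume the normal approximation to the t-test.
Power ≈ 0.77

Power calculation (paired t-test, normal approximation):
z_β = d · √n - z_{α/2}
z_β = 0.56 · √52 - 3.291
z_β = 0.56 · 7.211 - 3.291
z_β = 0.748

Power = Φ(z_β) = Φ(0.748) ≈ 0.773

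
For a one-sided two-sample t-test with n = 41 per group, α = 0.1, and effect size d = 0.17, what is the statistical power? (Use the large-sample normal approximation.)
Power ≈ 0.30

Power calculation (two-sample t-test, normal approximation):
z_β = d · √(n/2) - z_α
z_β = 0.17 · √(41/2) - 1.282
z_β = 0.17 · 4.528 - 1.282
z_β = -0.512

Power = Φ(z_β) = Φ(-0.512) ≈ 0.304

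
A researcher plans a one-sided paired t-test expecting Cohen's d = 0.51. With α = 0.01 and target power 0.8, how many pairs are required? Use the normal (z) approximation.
n = 39 pairs

Sample size formula (paired t-test, normal approximation):
n = ((z_α + z_β) / d)²

z_α = 2.326 (for α = 0.01, one-sided)
z_β = 0.842 (for power = 0.8)
d = 0.51

n = ((2.326 + 0.842) / 0.51)²
n = (6.212)²
n ≈ 38.59
Round up to the next whole number: n = 39 pairs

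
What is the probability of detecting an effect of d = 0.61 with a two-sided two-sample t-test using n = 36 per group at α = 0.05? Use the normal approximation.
Power ≈ 0.74

Power calculation (two-sample t-test, normal approximation):
z_β = d · √(n/2) - z_{α/2}
z_β = 0.61 · √(36/2) - 1.960
z_β = 0.61 · 4.243 - 1.960
z_β = 0.628

Power = Φ(z_β) = Φ(0.628) ≈ 0.735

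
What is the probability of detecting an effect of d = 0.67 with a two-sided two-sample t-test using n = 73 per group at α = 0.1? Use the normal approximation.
Power ≈ 0.99

Power calculation (two-sample t-test, normal approximation):
z_β = d · √(n/2) - z_{α/2}
z_β = 0.67 · √(73/2) - 1.645
z_β = 0.67 · 6.042 - 1.645
z_β = 2.403

Power = Φ(z_β) = Φ(2.403) ≈ 0.992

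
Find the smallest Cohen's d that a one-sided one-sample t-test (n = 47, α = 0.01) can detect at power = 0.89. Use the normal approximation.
d ≈ 0.52

Minimum detectable effect (one-sample t-test, normal approximation):
d = (z_α + z_β) / √n
d = (2.326 + 1.227) / √47
d = 3.553 / 6.856
d ≈ 0.52

By Cohen's convention (0.2 small / 0.5 medium / 0.8 large): medium effect.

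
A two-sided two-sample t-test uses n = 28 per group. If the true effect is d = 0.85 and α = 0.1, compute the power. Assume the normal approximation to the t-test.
Power ≈ 0.94

Power calculation (two-sample t-test, normal approximation):
z_β = d · √(n/2) - z_{α/2}
z_β = 0.85 · √(28/2) - 1.645
z_β = 0.85 · 3.742 - 1.645
z_β = 1.536

Power = Φ(z_β) = Φ(1.536) ≈ 0.938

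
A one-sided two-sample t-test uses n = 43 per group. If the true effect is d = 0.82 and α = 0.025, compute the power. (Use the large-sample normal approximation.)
Power ≈ 0.97

Power calculation (two-sample t-test, normal approximation):
z_β = d · √(n/2) - z_α
z_β = 0.82 · √(43/2) - 1.960
z_β = 0.82 · 4.637 - 1.960
z_β = 1.842

Power = Φ(z_β) = Φ(1.842) ≈ 0.967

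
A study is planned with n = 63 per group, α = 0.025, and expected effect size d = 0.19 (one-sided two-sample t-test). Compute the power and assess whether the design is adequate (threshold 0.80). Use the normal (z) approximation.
Power ≈ 0.19; the study is underpowered (power < 0.80)

Power calculation (two-sample t-test, normal approximation):
z_β = d · √(n/2) - z_α
z_β = 0.19 · √(63/2) - 1.960
z_β = 0.19 · 5.612 - 1.960
z_β = -0.894

Power = Φ(z_β) = Φ(-0.894) ≈ 0.186

Effect size d = 0.19 is very small by Cohen's convention (0.2/0.5/0.8).

Threshold: power ≥ 0.80 is conventionally adequate.
Power ≈ 0.19 → the study is underpowered (power < 0.80).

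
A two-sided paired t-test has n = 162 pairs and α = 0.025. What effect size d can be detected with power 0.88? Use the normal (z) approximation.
d ≈ 0.27

Minimum detectable effect (paired t-test, normal approximation):
d = (z_{α/2} + z_β) / √n
d = (2.241 + 1.175) / √162
d = 3.416 / 12.728
d ≈ 0.27

By Cohen's convention (0.2 small / 0.5 medium / 0.8 large): small effect.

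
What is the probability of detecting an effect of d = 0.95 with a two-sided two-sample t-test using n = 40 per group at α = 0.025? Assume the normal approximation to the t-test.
Power ≈ 0.98

Power calculation (two-sample t-test, normal approximation):
z_β = d · √(n/2) - z_{α/2}
z_β = 0.95 · √(40/2) - 2.241
z_β = 0.95 · 4.472 - 2.241
z_β = 2.007

Power = Φ(z_β) = Φ(2.007) ≈ 0.978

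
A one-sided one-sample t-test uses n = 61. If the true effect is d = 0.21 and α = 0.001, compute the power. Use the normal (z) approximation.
Power ≈ 0.07

Power calculation (one-sample t-test, normal approximation):
z_β = d · √n - z_α
z_β = 0.21 · √61 - 3.090
z_β = 0.21 · 7.810 - 3.090
z_β = -1.450

Power = Φ(z_β) = Φ(-1.450) ≈ 0.074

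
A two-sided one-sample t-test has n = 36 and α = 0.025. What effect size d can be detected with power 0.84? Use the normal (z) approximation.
d ≈ 0.54

Minimum detectable effect (one-sample t-test, normal approximation):
d = (z_{α/2} + z_β) / √n
d = (2.241 + 0.994) / √36
d = 3.236 / 6.000
d ≈ 0.54

By Cohen's convention (0.2 small / 0.5 medium / 0.8 large): medium effect.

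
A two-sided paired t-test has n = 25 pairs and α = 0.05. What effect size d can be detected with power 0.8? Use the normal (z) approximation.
d ≈ 0.56

Minimum detectable effect (paired t-test, normal approximation):
d = (z_{α/2} + z_β) / √n
d = (1.960 + 0.842) / √25
d = 2.802 / 5.000
d ≈ 0.56

By Cohen's convention (0.2 small / 0.5 medium / 0.8 large): medium effect.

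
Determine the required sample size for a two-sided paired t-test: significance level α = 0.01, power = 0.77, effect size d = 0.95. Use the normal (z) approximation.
n = 13 pairs

Sample size formula (paired t-test, normal approximation):
n = ((z_{α/2} + z_β) / d)²

z_{α/2} = 2.576 (for α = 0.01, two-sided)
z_β = 0.739 (for power = 0.77)
d = 0.95

n = ((2.576 + 0.739) / 0.95)²
n = (3.489)²
n ≈ 12.17
Round up to the next whole number: n = 13 pairs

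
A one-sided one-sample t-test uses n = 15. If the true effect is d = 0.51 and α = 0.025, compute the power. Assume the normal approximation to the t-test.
Power ≈ 0.51

Power calculation (one-sample t-test, normal approximation):
z_β = d · √n - z_α
z_β = 0.51 · √15 - 1.960
z_β = 0.51 · 3.873 - 1.960
z_β = 0.015

Power = Φ(z_β) = Φ(0.015) ≈ 0.506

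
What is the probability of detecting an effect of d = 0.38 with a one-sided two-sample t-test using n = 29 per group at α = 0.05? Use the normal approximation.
Power ≈ 0.42

Power calculation (two-sample t-test, normal approximation):
z_β = d · √(n/2) - z_α
z_β = 0.38 · √(29/2) - 1.645
z_β = 0.38 · 3.808 - 1.645
z_β = -0.198

Power = Φ(z_β) = Φ(-0.198) ≈ 0.422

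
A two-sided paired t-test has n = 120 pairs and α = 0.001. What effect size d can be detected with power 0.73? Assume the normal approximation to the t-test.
d ≈ 0.36

Minimum detectable effect (paired t-test, normal approximation):
d = (z_{α/2} + z_β) / √n
d = (3.291 + 0.613) / √120
d = 3.903 / 10.954
d ≈ 0.36

By Cohen's convention (0.2 small / 0.5 medium / 0.8 large): small effect.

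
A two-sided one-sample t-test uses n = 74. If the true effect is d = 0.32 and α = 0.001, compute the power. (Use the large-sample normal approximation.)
Power ≈ 0.30

Power calculation (one-sample t-test, normal approximation):
z_β = d · √n - z_{α/2}
z_β = 0.32 · √74 - 3.291
z_β = 0.32 · 8.602 - 3.291
z_β = -0.538

Power = Φ(z_β) = Φ(-0.538) ≈ 0.295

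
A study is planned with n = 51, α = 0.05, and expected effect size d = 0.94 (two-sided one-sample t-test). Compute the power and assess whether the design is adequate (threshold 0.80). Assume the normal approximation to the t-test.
Power ≈ 1.00; the study is adequately powered (power ≥ 0.80)

Power calculation (one-sample t-test, normal approximation):
z_β = d · √n - z_{α/2}
z_β = 0.94 · √51 - 1.960
z_β = 0.94 · 7.141 - 1.960
z_β = 4.753

Power = Φ(z_β) = Φ(4.753) ≈ 1.000

Effect size d = 0.94 is large by Cohen's convention (0.2/0.5/0.8).

Threshold: power ≥ 0.80 is conventionally adequate.
Power ≈ 1.00 → the study is adequately powered (power ≥ 0.80).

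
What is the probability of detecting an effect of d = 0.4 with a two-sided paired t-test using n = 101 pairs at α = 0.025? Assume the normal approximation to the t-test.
Power ≈ 0.96

Power calculation (paired t-test, normal approximation):
z_β = d · √n - z_{α/2}
z_β = 0.4 · √101 - 2.241
z_β = 0.4 · 10.050 - 2.241
z_β = 1.779

Power = Φ(z_β) = Φ(1.779) ≈ 0.962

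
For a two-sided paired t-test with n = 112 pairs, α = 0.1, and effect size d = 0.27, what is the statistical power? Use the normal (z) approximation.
Power ≈ 0.89

Power calculation (paired t-test, normal approximation):
z_β = d · √n - z_{α/2}
z_β = 0.27 · √112 - 1.645
z_β = 0.27 · 10.583 - 1.645
z_β = 1.213

Power = Φ(z_β) = Φ(1.213) ≈ 0.887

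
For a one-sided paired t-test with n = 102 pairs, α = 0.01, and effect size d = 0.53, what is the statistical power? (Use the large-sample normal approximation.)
Power ≈ 1.00

Power calculation (paired t-test, normal approximation):
z_β = d · √n - z_α
z_β = 0.53 · √102 - 2.326
z_β = 0.53 · 10.100 - 2.326
z_β = 3.026

Power = Φ(z_β) = Φ(3.026) ≈ 0.999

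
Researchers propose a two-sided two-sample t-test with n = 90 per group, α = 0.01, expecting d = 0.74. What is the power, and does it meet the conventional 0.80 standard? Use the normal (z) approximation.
Power ≈ 0.99; the study is adequately powered (power ≥ 0.80)

Power calculation (two-sample t-test, normal approximation):
z_β = d · √(n/2) - z_{α/2}
z_β = 0.74 · √(90/2) - 2.576
z_β = 0.74 · 6.708 - 2.576
z_β = 2.388

Power = Φ(z_β) = Φ(2.388) ≈ 0.992

Effect size d = 0.74 is medium by Cohen's convention (0.2/0.5/0.8).

Threshold: power ≥ 0.80 is conventionally adequate.
Power ≈ 0.99 → the study is adequately powered (power ≥ 0.80).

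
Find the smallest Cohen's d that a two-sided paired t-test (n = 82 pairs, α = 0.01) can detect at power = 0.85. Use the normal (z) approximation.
d ≈ 0.40

Minimum detectable effect (paired t-test, normal approximation):
d = (z_{α/2} + z_β) / √n
d = (2.576 + 1.036) / √82
d = 3.612 / 9.055
d ≈ 0.40

By Cohen's convention (0.2 small / 0.5 medium / 0.8 large): small effect.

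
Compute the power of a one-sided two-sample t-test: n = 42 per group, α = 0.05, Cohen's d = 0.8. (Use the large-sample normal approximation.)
Power ≈ 0.98

Power calculation (two-sample t-test, normal approximation):
z_β = d · √(n/2) - z_α
z_β = 0.8 · √(42/2) - 1.645
z_β = 0.8 · 4.583 - 1.645
z_β = 2.021

Power = Φ(z_β) = Φ(2.021) ≈ 0.978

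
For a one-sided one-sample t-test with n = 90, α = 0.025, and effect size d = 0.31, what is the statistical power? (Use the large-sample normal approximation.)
Power ≈ 0.84

Power calculation (one-sample t-test, normal approximation):
z_β = d · √n - z_α
z_β = 0.31 · √90 - 1.960
z_β = 0.31 · 9.487 - 1.960
z_β = 0.981

Power = Φ(z_β) = Φ(0.981) ≈ 0.837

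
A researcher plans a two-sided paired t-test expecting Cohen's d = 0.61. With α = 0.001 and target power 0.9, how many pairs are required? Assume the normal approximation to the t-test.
n = 57 pairs

Sample size formula (paired t-test, normal approximation):
n = ((z_{α/2} + z_β) / d)²

z_{α/2} = 3.291 (for α = 0.001, two-sided)
z_β = 1.282 (for power = 0.9)
d = 0.61

n = ((3.291 + 1.282) / 0.61)²
n = (7.497)²
n ≈ 56.21
Round up to the next whole number: n = 57 pairs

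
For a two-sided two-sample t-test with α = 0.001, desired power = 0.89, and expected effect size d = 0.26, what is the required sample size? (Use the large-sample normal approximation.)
n = 604 per group

Sample size formula (two-sample t-test, normal approximation):
n = 2 · ((z_{α/2} + z_β) / d)²

z_{α/2} = 3.291 (for α = 0.001, two-sided)
z_β = 1.227 (for power = 0.89)
d = 0.26

n = 2 · ((3.291 + 1.227) / 0.26)²
n = 2 · (17.377)²
n ≈ 603.92
Round up to the next whole number: n = 604 per group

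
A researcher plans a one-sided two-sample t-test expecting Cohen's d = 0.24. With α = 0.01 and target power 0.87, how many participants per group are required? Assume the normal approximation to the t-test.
n = 414 per group

Sample size formula (two-sample t-test, normal approximation):
n = 2 · ((z_α + z_β) / d)²

z_α = 2.326 (for α = 0.01, one-sided)
z_β = 1.126 (for power = 0.87)
d = 0.24

n = 2 · ((2.326 + 1.126) / 0.24)²
n = 2 · (14.383)²
n ≈ 413.74
Round up to the next whole number: n = 414 per group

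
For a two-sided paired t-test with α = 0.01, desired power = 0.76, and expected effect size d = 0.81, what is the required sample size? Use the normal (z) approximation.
n = 17 pairs

Sample size formula (paired t-test, normal approximation):
n = ((z_{α/2} + z_β) / d)²

z_{α/2} = 2.576 (for α = 0.01, two-sided)
z_β = 0.706 (for power = 0.76)
d = 0.81

n = ((2.576 + 0.706) / 0.81)²
n = (4.052)²
n ≈ 16.42
Round up to the next whole number: n = 17 pairs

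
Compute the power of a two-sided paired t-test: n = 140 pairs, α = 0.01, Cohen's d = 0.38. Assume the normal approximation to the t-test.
Power ≈ 0.97

Power calculation (paired t-test, normal approximation):
z_β = d · √n - z_{α/2}
z_β = 0.38 · √140 - 2.576
z_β = 0.38 · 11.832 - 2.576
z_β = 1.920

Power = Φ(z_β) = Φ(1.920) ≈ 0.973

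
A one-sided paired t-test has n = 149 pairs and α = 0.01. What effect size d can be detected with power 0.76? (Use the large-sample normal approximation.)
d ≈ 0.25

Minimum detectable effect (paired t-test, normal approximation):
d = (z_α + z_β) / √n
d = (2.326 + 0.706) / √149
d = 3.033 / 12.207
d ≈ 0.25

By Cohen's convention (0.2 small / 0.5 medium / 0.8 large): small effect.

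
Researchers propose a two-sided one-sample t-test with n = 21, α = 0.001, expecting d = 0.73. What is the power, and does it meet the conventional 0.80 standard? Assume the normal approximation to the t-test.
Power ≈ 0.52; the study is underpowered (power < 0.80)

Power calculation (one-sample t-test, normal approximation):
z_β = d · √n - z_{α/2}
z_β = 0.73 · √21 - 3.291
z_β = 0.73 · 4.583 - 3.291
z_β = 0.055

Power = Φ(z_β) = Φ(0.055) ≈ 0.522

Effect size d = 0.73 is medium by Cohen's convention (0.2/0.5/0.8).

Threshold: power ≥ 0.80 is conventionally adequate.
Power ≈ 0.52 → the study is underpowered (power < 0.80).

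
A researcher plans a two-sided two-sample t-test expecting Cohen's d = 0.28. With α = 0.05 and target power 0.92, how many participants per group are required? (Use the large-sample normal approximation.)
n = 289 per group

Sample size formula (two-sample t-test, normal approximation):
n = 2 · ((z_{α/2} + z_β) / d)²

z_{α/2} = 1.960 (for α = 0.05, two-sided)
z_β = 1.405 (for power = 0.92)
d = 0.28

n = 2 · ((1.960 + 1.405) / 0.28)²
n = 2 · (12.018)²
n ≈ 288.86
Round up to the next whole number: n = 289 per group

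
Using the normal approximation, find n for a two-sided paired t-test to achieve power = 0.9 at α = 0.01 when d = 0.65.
n = 36 pairs

Sample size formula (paired t-test, normal approximation):
n = ((z_{α/2} + z_β) / d)²

z_{α/2} = 2.576 (for α = 0.01, two-sided)
z_β = 1.282 (for power = 0.9)
d = 0.65

n = ((2.576 + 1.282) / 0.65)²
n = (5.935)²
n ≈ 35.22
Round up to the next whole number: n = 36 pairs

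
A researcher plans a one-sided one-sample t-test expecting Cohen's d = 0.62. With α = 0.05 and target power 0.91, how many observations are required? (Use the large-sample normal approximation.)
n = 24

Sample size formula (one-sample t-test, normal approximation):
n = ((z_α + z_β) / d)²

z_α = 1.645 (for α = 0.05, one-sided)
z_β = 1.341 (for power = 0.91)
d = 0.62

n = ((1.645 + 1.341) / 0.62)²
n = (4.816)²
n ≈ 23.19
Round up to the next whole number: n = 24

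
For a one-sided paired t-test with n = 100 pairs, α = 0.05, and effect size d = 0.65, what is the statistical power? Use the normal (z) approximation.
Power ≈ 1.00

Power calculation (paired t-test, normal approximation):
z_β = d · √n - z_α
z_β = 0.65 · √100 - 1.645
z_β = 0.65 · 10.000 - 1.645
z_β = 4.855

Power = Φ(z_β) = Φ(4.855) ≈ 1.000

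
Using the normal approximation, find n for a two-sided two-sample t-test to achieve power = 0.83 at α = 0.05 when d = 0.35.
n = 139 per group

Sample size formula (two-sample t-test, normal approximation):
n = 2 · ((z_{α/2} + z_β) / d)²

z_{α/2} = 1.960 (for α = 0.05, two-sided)
z_β = 0.954 (for power = 0.83)
d = 0.35

n = 2 · ((1.960 + 0.954) / 0.35)²
n = 2 · (8.326)²
n ≈ 138.64
Round up to the next whole number: n = 139 per group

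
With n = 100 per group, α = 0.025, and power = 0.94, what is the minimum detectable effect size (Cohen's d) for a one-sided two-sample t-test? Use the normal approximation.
d ≈ 0.50

Minimum detectable effect (two-sample t-test, normal approximation):
d = (z_α + z_β) / √(n/2)
d = (1.960 + 1.555) / √(100/2)
d = 3.515 / 7.071
d ≈ 0.50

By Cohen's convention (0.2 small / 0.5 medium / 0.8 large): medium effect.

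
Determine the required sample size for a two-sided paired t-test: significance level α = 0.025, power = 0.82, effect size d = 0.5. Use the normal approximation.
n = 40 pairs

Sample size formula (paired t-test, normal approximation):
n = ((z_{α/2} + z_β) / d)²

z_{α/2} = 2.241 (for α = 0.025, two-sided)
z_β = 0.915 (for power = 0.82)
d = 0.5

n = ((2.241 + 0.915) / 0.5)²
n = (6.312)²
n ≈ 39.84
Round up to the next whole number: n = 40 pairs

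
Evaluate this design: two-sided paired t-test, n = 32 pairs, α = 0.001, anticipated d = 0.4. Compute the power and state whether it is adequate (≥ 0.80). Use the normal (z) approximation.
Power ≈ 0.15; the study is underpowered (power < 0.80)

Power calculation (paired t-test, normal approximation):
z_β = d · √n - z_{α/2}
z_β = 0.4 · √32 - 3.291
z_β = 0.4 · 5.657 - 3.291
z_β = -1.028

Power = Φ(z_β) = Φ(-1.028) ≈ 0.152

Effect size d = 0.4 is small by Cohen's convention (0.2/0.5/0.8).

Threshold: power ≥ 0.80 is conventionally adequate.
Power ≈ 0.15 → the study is underpowered (power < 0.80).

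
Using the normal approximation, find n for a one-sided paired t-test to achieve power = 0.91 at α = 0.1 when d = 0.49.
n = 29 pairs

Sample size formula (paired t-test, normal approximation):
n = ((z_α + z_β) / d)²

z_α = 1.282 (for α = 0.1, one-sided)
z_β = 1.341 (for power = 0.91)
d = 0.49

n = ((1.282 + 1.341) / 0.49)²
n = (5.353)²
n ≈ 28.65
Round up to the next whole number: n = 29 pairs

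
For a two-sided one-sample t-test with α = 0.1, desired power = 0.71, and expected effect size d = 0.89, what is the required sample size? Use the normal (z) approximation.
n = 7

Sample size formula (one-sample t-test, normal approximation):
n = ((z_{α/2} + z_β) / d)²

z_{α/2} = 1.645 (for α = 0.1, two-sided)
z_β = 0.553 (for power = 0.71)
d = 0.89

n = ((1.645 + 0.553) / 0.89)²
n = (2.470)²
n ≈ 6.10
Round up to the next whole number: n = 7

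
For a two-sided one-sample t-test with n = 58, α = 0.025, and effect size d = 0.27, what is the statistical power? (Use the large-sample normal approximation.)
Power ≈ 0.43

Power calculation (one-sample t-test, normal approximation):
z_β = d · √n - z_{α/2}
z_β = 0.27 · √58 - 2.241
z_β = 0.27 · 7.616 - 2.241
z_β = -0.185

Power = Φ(z_β) = Φ(-0.185) ≈ 0.427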